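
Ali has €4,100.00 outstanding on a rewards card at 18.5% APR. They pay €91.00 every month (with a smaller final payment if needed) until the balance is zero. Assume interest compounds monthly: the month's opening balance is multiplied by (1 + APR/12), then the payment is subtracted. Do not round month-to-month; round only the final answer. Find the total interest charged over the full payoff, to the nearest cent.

Monthly rate r = 18.5%/12 = 1.54167% = 0.0154167.
Payoff takes n = ⌈−ln(1 − rB₀/P)/ln(1+r)⌉ = ⌈77.529⌉ = 78 payments; the last is €48.34.
Total paid = 77·€91.00 + €48.34 = €7,055.34.
Total interest = total paid − principal = €7,055.34 − €4,100.00 = €2,955.34.

€2,955.34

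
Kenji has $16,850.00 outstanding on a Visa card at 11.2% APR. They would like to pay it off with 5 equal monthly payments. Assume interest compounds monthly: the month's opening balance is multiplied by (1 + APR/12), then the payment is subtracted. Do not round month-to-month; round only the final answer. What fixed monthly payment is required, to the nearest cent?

$3,464.94

Monthly rate r = 11.2%/12 = 0.933333% = 0.00933333.
Level-payment amortization: P = B₀·r / (1 − (1+r)^(−n)) = 16850.00·0.00933333 / (1 − 1.00933^(−5)).
Denominator 1 − (1+r)^(−5) = 0.0453879339.
P = 157.267 / 0.0453879339 ≈ 3464.94.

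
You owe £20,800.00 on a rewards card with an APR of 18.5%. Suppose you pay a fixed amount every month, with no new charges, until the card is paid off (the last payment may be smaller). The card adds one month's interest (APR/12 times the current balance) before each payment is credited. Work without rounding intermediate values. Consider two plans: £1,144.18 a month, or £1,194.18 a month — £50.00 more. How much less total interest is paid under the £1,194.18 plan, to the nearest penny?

Monthly rate r = 18.5%/12 = 1.54167% = 0.0154167.
At £1,144.18/mo: n = ⌈−ln(1 − rB₀/P)/ln(1+r)⌉ = 22 payments (last £569.38); total interest = total paid − £20,800.00 = £3,797.16.
At £1,194.18/mo: 21 payments (last £526.08); total interest £3,609.68.
Interest saved = £3,797.16 − £3,609.68 = £187.48.

£187.48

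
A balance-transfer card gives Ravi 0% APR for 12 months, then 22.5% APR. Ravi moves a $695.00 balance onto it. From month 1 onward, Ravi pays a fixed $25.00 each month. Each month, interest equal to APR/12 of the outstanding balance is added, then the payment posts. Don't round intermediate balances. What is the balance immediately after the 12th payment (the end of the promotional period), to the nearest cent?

Promo months 1–12 at r₀ = 0%/12 = 0; months 13+ at r₁ = 22.5%/12 = 0.01875.
After month 12 (no interest yet): B = $695.00 − 12·$25.00 = $395.00.

$395.00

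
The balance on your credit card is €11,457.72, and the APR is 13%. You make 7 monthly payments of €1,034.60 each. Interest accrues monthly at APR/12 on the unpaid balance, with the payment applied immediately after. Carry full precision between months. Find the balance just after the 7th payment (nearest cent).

Monthly rate r = 13%/12 = 1.08333% = 0.0108333.
Each month: B ← B·(1+r) − €1,034.60.
Month 1: interest €124.13; balance after payment €10,547.25.
Month 2: interest €114.26; balance after payment €9,626.91.
Month 3: interest €104.29; balance after payment €8,696.60.
Month 4: interest €94.21; balance after payment €7,756.21.
Month 5: interest €84.03; balance after payment €6,805.64.
Month 6: interest €73.73; balance after payment €5,844.77.
Month 7: interest €63.32; balance after payment €4,873.48.

€4,873.48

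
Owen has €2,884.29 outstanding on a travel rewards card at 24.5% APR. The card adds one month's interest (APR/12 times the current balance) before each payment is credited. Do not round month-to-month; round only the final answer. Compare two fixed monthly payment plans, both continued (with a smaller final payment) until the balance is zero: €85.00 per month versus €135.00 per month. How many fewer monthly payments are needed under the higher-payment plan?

Monthly rate r = 24.5%/12 = 2.04167% = 0.0204167.
At €85.00/mo: n = ⌈−ln(1 − rB₀/P)/ln(1+r)⌉ = 59 payments (last €33.85); total interest = total paid − €2,884.29 = €2,079.56.
At €135.00/mo: 29 payments (last €48.10); total interest €943.81.
Payments saved = 59 − 29 = 30.

30 fewer payments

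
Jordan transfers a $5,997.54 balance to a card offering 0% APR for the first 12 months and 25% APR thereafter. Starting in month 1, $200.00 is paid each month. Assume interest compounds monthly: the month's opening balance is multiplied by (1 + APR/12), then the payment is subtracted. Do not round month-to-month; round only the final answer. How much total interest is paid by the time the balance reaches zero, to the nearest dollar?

Promo months 1–12 at r₀ = 0%/12 = 0; months 13+ at r₁ = 25%/12 = 0.0208333.
After month 12 (no interest yet): B = $5,997.54 − 12·$200.00 = $3,597.54.
Then at r₁ with $200.00/mo: n₂ = −ln(1 − r₁·B/P)/ln(1+r₁) ≈ 22.77 → 23 more payments.
Total paid = 34·$200.00 + $155.26 = $6,955.26; interest = $6,955.26 − $5,997.54 = $957.72.

$958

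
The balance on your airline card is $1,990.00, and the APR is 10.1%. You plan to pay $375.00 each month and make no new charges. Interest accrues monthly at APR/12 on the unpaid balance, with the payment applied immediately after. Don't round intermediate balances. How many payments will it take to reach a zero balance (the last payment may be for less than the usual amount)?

6 payments

Monthly rate r = 10.1%/12 = 0.841667% = 0.00841667.
Recurrence: B ← B·(1+r) − $375.00.
Month 1: interest $16.75; balance after payment $1,631.75.
Month 2: interest $13.73; balance after payment $1,270.48.
Month 3: interest $10.69; balance after payment $906.18.
Month 4: interest $7.63; balance after payment $538.80.
Month 5: interest $4.53; balance after payment $168.34.
Month 6: interest $1.42; balance after payment $0.00.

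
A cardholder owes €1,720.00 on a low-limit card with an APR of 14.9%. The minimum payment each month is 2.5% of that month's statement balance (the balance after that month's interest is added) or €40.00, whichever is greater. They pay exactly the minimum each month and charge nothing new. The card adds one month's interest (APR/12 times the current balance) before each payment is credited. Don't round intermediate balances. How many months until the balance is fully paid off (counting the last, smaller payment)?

62 months

Monthly rate r = 14.9%/12 = 1.24167% = 0.0124167.
While 2.5% of the post-interest balance exceeds €40.00, each month B ← (B·(1+r))·(1 − 0.025), i.e. B shrinks by the factor (1+r)·0.975 = 0.98711.
This holds for months 1–7. Entering month 8 the balance is €1,570.64; 2.5% of the post-interest balance is now below €40.00, so the flat €40.00 minimum applies from here.
From month 8 a fixed €40.00 at rate r clears €1,570.64 in 55 more payments. Total: 7 + 55 = 62 months.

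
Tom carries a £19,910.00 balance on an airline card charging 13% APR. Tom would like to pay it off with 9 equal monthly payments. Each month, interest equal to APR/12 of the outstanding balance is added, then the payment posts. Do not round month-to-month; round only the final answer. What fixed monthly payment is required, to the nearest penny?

Monthly rate r = 13%/12 = 1.08333% = 0.0108333.
Level-payment amortization: P = B₀·r / (1 − (1+r)^(−n)) = 19910.00·0.0108333 / (1 − 1.01083^(−9)).
Denominator 1 − (1+r)^(−9) = 0.0924219023.
P = 215.692 / 0.0924219023 ≈ 2333.77.

£2,333.77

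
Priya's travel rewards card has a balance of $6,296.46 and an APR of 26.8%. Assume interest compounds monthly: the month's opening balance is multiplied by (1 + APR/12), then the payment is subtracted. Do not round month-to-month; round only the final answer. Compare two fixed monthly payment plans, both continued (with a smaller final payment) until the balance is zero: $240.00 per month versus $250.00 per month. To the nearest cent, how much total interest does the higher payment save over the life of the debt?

$223.50

Monthly rate r = 26.8%/12 = 2.23333% = 0.0223333.
At $240.00/mo: n = ⌈−ln(1 − rB₀/P)/ln(1+r)⌉ = 40 payments (last $220.57); total interest = total paid − $6,296.46 = $3,284.11.
At $250.00/mo: 38 payments (last $107.07); total interest $3,060.61.
Interest saved = $3,284.11 − $3,060.61 = $223.50.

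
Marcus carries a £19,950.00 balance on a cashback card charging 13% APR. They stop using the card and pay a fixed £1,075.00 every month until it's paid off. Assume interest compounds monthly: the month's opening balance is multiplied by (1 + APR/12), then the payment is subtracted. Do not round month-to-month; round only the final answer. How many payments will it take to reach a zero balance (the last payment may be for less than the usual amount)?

21 months

Monthly rate r = 13%/12 = 1.08333% = 0.0108333.
Recurrence: B ← B·(1+r) − £1,075.00.
Month 1: interest £216.12; balance after payment £19,091.12.
Month 2: interest £206.82; balance after payment £18,222.95.
Closed form: n = −ln(1 − rB₀/P)/ln(1+r) = −ln(0.79895)/ln(1.01083) ≈ 20.831, so the balance reaches zero during payment 21.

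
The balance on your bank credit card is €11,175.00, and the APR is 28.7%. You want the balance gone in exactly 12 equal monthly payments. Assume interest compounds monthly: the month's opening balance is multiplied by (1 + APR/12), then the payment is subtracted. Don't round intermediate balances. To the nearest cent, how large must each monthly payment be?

€1,082.29

Monthly rate r = 28.7%/12 = 2.39167% = 0.0239167.
Level-payment amortization: P = B₀·r / (1 − (1+r)^(−n)) = 11175.00·0.0239167 / (1 − 1.02392^(−12)).
Denominator 1 − (1+r)^(−12) = 0.246948543.
P = 267.269 / 0.246948543 ≈ 1082.29.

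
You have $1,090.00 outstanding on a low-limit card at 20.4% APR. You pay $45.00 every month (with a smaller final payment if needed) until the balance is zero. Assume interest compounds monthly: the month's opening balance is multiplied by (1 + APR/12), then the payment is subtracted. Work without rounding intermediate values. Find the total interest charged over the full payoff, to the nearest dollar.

Monthly rate r = 20.4%/12 = 1.7% = 0.017.
Payoff takes n = ⌈−ln(1 − rB₀/P)/ln(1+r)⌉ = ⌈31.479⌉ = 32 payments; the last is $21.66.
Total paid = 31·$45.00 + $21.66 = $1,416.66.
Total interest = total paid − principal = $1,416.66 − $1,090.00 = $326.66.

$327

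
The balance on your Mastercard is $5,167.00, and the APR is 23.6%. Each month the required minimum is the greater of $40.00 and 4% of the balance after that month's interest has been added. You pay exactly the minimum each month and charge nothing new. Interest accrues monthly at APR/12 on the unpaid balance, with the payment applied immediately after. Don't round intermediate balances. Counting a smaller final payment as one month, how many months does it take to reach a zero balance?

Monthly rate r = 23.6%/12 = 1.96667% = 0.0196667.
While 4% of the post-interest balance exceeds $40.00, each month B ← (B·(1+r))·(1 − 0.04), i.e. B shrinks by the factor (1+r)·0.96 = 0.97888.
This holds for months 1–78. Entering month 79 the balance is $977.54; 4% of the post-interest balance is now below $40.00, so the flat $40.00 minimum applies from here.
From month 79 a fixed $40.00 at rate r clears $977.54 in 34 more payments. Total: 78 + 34 = 112 months.

112 months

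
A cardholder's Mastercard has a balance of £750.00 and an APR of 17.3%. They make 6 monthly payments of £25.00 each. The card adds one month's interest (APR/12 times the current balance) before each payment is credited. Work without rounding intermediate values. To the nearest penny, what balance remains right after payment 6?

£661.75

Monthly rate r = 17.3%/12 = 1.44167% = 0.0144167.
Each month: B ← B·(1+r) − £25.00.
Month 1: interest £10.81; balance after payment £735.81.
Month 2: interest £10.61; balance after payment £721.42.
Month 3: interest £10.40; balance after payment £706.82.
Month 4: interest £10.19; balance after payment £692.01.
Month 5: interest £9.98; balance after payment £676.99.
Month 6: interest £9.76; balance after payment £661.75.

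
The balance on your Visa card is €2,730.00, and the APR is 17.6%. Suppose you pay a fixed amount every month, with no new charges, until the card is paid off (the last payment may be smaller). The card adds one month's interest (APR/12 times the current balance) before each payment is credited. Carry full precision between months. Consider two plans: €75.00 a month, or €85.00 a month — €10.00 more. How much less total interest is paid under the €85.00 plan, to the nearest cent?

€213.72

Monthly rate r = 17.6%/12 = 1.46667% = 0.0146667.
At €75.00/mo: n = ⌈−ln(1 − rB₀/P)/ln(1+r)⌉ = 53 payments (last €31.84); total interest = total paid − €2,730.00 = €1,201.84.
At €85.00/mo: 44 payments (last €63.12); total interest €988.12.
Interest saved = €1,201.84 − €988.12 = €213.72.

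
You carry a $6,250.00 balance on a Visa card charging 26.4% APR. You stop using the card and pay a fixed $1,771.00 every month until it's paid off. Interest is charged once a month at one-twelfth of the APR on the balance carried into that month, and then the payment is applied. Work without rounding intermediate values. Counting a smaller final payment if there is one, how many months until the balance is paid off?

Monthly rate r = 26.4%/12 = 2.2% = 0.022.
Recurrence: B ← B·(1+r) − $1,771.00.
Month 1: interest $137.50; balance after payment $4,616.50.
Month 2: interest $101.56; balance after payment $2,947.06.
Month 3: interest $64.84; balance after payment $1,240.90.
Month 4: interest $27.30; balance after payment $0.00.

4 payments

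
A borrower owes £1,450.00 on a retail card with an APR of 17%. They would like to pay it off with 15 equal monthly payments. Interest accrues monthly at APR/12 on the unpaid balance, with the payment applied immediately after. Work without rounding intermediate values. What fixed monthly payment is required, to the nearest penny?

Monthly rate r = 17%/12 = 1.41667% = 0.0141667.
Level-payment amortization: P = B₀·r / (1 − (1+r)^(−n)) = 1450.00·0.0141667 / (1 − 1.01417^(−15)).
Denominator 1 − (1+r)^(−15) = 0.190233106.
P = 20.5417 / 0.190233106 ≈ 107.98.

£107.98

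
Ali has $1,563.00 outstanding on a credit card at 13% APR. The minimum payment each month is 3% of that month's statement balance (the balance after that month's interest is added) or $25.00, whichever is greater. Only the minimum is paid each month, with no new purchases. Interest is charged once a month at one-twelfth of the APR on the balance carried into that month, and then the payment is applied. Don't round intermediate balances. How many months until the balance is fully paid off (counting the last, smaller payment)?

Monthly rate r = 13%/12 = 1.08333% = 0.0108333.
While 3% of the post-interest balance exceeds $25.00, each month B ← (B·(1+r))·(1 − 0.03), i.e. B shrinks by the factor (1+r)·0.97 = 0.98051.
This holds for months 1–33. Entering month 34 the balance is $816.30; 3% of the post-interest balance is now below $25.00, so the flat $25.00 minimum applies from here.
From month 34 a fixed $25.00 at rate r clears $816.30 in 41 more payments. Total: 33 + 41 = 74 months.

74 months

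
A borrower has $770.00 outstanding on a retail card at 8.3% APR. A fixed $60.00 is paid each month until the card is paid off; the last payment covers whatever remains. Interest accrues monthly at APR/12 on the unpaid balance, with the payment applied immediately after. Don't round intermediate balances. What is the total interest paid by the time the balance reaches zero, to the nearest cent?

Monthly rate r = 8.3%/12 = 0.691667% = 0.00691667.
Payoff takes n = ⌈−ln(1 − rB₀/P)/ln(1+r)⌉ = ⌈13.485⌉ = 14 payments; the last is $29.18.
Total paid = 13·$60.00 + $29.18 = $809.18.
Total interest = total paid − principal = $809.18 − $770.00 = $39.18.

$39.18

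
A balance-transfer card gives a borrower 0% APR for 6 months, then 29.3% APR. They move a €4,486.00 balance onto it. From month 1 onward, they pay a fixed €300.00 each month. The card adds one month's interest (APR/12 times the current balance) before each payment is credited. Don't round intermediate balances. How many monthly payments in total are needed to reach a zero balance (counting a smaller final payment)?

Promo months 1–6 at r₀ = 0%/12 = 0; months 7+ at r₁ = 29.3%/12 = 0.0244167.
After month 6 (no interest yet): B = €4,486.00 − 6·€300.00 = €2,686.00.
Then at r₁ with €300.00/mo: n₂ = −ln(1 − r₁·B/P)/ln(1+r₁) ≈ 10.23 → 11 more payments.

17 months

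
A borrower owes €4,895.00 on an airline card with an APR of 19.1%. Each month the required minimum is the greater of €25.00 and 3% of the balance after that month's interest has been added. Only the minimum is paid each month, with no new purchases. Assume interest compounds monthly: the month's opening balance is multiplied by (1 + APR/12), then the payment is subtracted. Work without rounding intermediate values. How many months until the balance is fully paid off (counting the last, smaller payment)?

Monthly rate r = 19.1%/12 = 1.59167% = 0.0159167.
While 3% of the post-interest balance exceeds €25.00, each month B ← (B·(1+r))·(1 − 0.03), i.e. B shrinks by the factor (1+r)·0.97 = 0.98544.
This holds for months 1–122. Entering month 123 the balance is €817.69; 3% of the post-interest balance is now below €25.00, so the flat €25.00 minimum applies from here.
From month 123 a fixed €25.00 at rate r clears €817.69 in 47 more payments. Total: 122 + 47 = 169 months.

169 months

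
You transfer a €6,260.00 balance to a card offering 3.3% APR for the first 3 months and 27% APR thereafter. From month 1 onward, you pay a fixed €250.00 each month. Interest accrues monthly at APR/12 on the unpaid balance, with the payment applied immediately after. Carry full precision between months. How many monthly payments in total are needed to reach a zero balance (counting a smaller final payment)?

35 payments

Promo months 1–3 at r₀ = 3.3%/12 = 0.00275; months 4+ at r₁ = 27%/12 = 0.0225.
After month 3: iterate B ← B·(1+r₀) − €250.00 for 3 months → €5,559.72.
Then at r₁ with €250.00/mo: n₂ = −ln(1 − r₁·B/P)/ln(1+r₁) ≈ 31.19 → 32 more payments.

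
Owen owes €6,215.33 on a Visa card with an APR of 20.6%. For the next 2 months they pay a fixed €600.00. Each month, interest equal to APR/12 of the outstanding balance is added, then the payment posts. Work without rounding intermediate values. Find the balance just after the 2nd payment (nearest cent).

€5,220.25

Monthly rate r = 20.6%/12 = 1.71667% = 0.0171667.
Each month: B ← B·(1+r) − €600.00.
Month 1: interest €106.70; balance after payment €5,722.03.
Month 2: interest €98.23; balance after payment €5,220.25.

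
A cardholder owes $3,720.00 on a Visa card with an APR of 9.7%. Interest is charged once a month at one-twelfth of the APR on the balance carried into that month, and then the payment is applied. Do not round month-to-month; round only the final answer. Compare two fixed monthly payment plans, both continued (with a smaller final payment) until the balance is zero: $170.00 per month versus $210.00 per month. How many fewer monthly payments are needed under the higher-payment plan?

5 fewer payments

Monthly rate r = 9.7%/12 = 0.808333% = 0.00808333.
At $170.00/mo: n = ⌈−ln(1 − rB₀/P)/ln(1+r)⌉ = 25 payments (last $30.42); total interest = total paid − $3,720.00 = $390.42.
At $210.00/mo: 20 payments (last $41.18); total interest $311.18.
Payments saved = 25 − 20 = 5.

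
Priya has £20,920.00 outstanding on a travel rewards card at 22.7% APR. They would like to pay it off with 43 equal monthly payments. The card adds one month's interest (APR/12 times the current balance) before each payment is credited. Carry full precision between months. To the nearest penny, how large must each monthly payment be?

£715.26

Monthly rate r = 22.7%/12 = 1.89167% = 0.0189167.
Level-payment amortization: P = B₀·r / (1 − (1+r)^(−n)) = 20920.00·0.0189167 / (1 − 1.01892^(−43)).
Denominator 1 − (1+r)^(−43) = 0.553277985.
P = 395.737 / 0.553277985 ≈ 715.26.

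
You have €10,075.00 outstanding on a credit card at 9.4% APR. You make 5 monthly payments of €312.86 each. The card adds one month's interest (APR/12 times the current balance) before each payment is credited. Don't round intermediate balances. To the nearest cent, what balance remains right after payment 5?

€8,886.83

Monthly rate r = 9.4%/12 = 0.783333% = 0.00783333.
Each month: B ← B·(1+r) − €312.86.
Month 1: interest €78.92; balance after payment €9,841.06.
Month 2: interest €77.09; balance after payment €9,605.29.
Month 3: interest €75.24; balance after payment €9,367.67.
Month 4: interest €73.38; balance after payment €9,128.19.
Month 5: interest €71.50; balance after payment €8,886.83.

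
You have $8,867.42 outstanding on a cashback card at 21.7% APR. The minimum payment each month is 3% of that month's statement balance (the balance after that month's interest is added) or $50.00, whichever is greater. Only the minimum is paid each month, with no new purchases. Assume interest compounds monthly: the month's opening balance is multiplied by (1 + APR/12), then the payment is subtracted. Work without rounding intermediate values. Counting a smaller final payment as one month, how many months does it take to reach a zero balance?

Monthly rate r = 21.7%/12 = 1.80833% = 0.0180833.
While 3% of the post-interest balance exceeds $50.00, each month B ← (B·(1+r))·(1 − 0.03), i.e. B shrinks by the factor (1+r)·0.97 = 0.98754.
This holds for months 1–135. Entering month 136 the balance is $1,632.04; 3% of the post-interest balance is now below $50.00, so the flat $50.00 minimum applies from here.
From month 136 a fixed $50.00 at rate r clears $1,632.04 in 50 more payments. Total: 135 + 50 = 185 months.

185 months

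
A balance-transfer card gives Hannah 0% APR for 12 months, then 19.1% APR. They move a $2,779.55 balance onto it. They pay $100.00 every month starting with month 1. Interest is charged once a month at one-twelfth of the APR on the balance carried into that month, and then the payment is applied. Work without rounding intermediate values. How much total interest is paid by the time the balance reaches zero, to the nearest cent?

$254.33

Promo months 1–12 at r₀ = 0%/12 = 0; months 13+ at r₁ = 19.1%/12 = 0.0159167.
After month 12 (no interest yet): B = $2,779.55 − 12·$100.00 = $1,579.55.
Then at r₁ with $100.00/mo: n₂ = −ln(1 − r₁·B/P)/ln(1+r₁) ≈ 18.34 → 19 more payments.
Total paid = 30·$100.00 + $33.88 = $3,033.88; interest = $3,033.88 − $2,779.55 = $254.33.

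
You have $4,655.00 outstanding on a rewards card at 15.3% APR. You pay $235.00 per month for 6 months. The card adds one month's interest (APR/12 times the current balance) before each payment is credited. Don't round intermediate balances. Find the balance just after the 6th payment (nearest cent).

Monthly rate r = 15.3%/12 = 1.275% = 0.01275.
Each month: B ← B·(1+r) − $235.00.
Month 1: interest $59.35; balance after payment $4,479.35.
Month 2: interest $57.11; balance after payment $4,301.46.
Month 3: interest $54.84; balance after payment $4,121.31.
Month 4: interest $52.55; balance after payment $3,938.85.
Month 5: interest $50.22; balance after payment $3,754.07.
Month 6: interest $47.86; balance after payment $3,566.94.

$3,566.94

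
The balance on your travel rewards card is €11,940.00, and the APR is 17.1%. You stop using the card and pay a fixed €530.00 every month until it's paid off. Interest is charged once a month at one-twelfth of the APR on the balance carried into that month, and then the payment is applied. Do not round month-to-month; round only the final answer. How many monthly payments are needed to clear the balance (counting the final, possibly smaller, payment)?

Monthly rate r = 17.1%/12 = 1.425% = 0.01425.
Recurrence: B ← B·(1+r) − €530.00.
Month 1: interest €170.15; balance after payment €11,580.15.
Month 2: interest €165.02; balance after payment €11,215.16.
Closed form: n = −ln(1 − rB₀/P)/ln(1+r) = −ln(0.67897)/ln(1.01425) ≈ 27.363, so the balance reaches zero during payment 28.

28 payments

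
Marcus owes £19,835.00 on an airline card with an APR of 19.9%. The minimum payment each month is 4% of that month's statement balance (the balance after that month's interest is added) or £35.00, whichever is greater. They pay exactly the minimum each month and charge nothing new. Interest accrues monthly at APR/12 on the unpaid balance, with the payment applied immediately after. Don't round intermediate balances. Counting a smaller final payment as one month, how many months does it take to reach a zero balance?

Monthly rate r = 19.9%/12 = 1.65833% = 0.0165833.
While 4% of the post-interest balance exceeds £35.00, each month B ← (B·(1+r))·(1 − 0.04), i.e. B shrinks by the factor (1+r)·0.96 = 0.97592.
This holds for months 1–129. Entering month 130 the balance is £854.80; 4% of the post-interest balance is now below £35.00, so the flat £35.00 minimum applies from here.
From month 130 a fixed £35.00 at rate r clears £854.80 in 32 more payments. Total: 129 + 32 = 161 months.

161 months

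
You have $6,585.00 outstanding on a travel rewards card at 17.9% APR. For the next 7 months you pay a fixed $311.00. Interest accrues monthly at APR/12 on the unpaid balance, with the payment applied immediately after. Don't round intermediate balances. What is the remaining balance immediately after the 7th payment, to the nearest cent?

Monthly rate r = 17.9%/12 = 1.49167% = 0.0149167.
Each month: B ← B·(1+r) − $311.00.
Month 1: interest $98.23; balance after payment $6,372.23.
Month 2: interest $95.05; balance after payment $6,156.28.
Month 3: interest $91.83; balance after payment $5,937.11.
Month 4: interest $88.56; balance after payment $5,714.67.
Month 5: interest $85.24; balance after payment $5,488.92.
Month 6: interest $81.88; balance after payment $5,259.79.
Month 7: interest $78.46; balance after payment $5,027.25.

$5,027.25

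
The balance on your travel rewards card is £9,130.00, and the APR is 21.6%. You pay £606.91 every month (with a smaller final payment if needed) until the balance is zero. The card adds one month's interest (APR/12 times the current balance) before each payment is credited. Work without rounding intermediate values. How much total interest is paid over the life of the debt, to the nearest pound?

£1,614

Monthly rate r = 21.6%/12 = 1.8% = 0.018.
Payoff takes n = ⌈−ln(1 − rB₀/P)/ln(1+r)⌉ = ⌈17.701⌉ = 18 payments; the last is £426.49.
Total paid = 17·£606.91 + £426.49 = £10,743.96.
Total interest = total paid − principal = £10,743.96 − £9,130.00 = £1,613.96.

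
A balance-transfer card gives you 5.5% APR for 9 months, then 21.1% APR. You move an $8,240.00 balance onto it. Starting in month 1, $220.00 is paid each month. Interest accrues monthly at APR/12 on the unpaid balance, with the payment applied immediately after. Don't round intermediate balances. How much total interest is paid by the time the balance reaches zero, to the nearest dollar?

$3,138

Promo months 1–9 at r₀ = 5.5%/12 = 0.00458333; months 10+ at r₁ = 21.1%/12 = 0.0175833.
After month 9: iterate B ← B·(1+r₀) − $220.00 for 9 months → $6,569.51.
Then at r₁ with $220.00/mo: n₂ = −ln(1 − r₁·B/P)/ln(1+r₁) ≈ 42.72 → 43 more payments.
Total paid = 51·$220.00 + $158.04 = $11,378.04; interest = $11,378.04 − $8,240.00 = $3,138.04.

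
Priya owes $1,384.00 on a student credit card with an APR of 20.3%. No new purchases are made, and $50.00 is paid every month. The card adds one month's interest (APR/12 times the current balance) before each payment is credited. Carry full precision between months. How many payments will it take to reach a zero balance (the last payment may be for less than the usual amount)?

Monthly rate r = 20.3%/12 = 1.69167% = 0.0169167.
Recurrence: B ← B·(1+r) − $50.00.
Month 1: interest $23.41; balance after payment $1,357.41.
Month 2: interest $22.96; balance after payment $1,330.38.
Closed form: n = −ln(1 − rB₀/P)/ln(1+r) = −ln(0.53175)/ln(1.01692) ≈ 37.650, so the balance reaches zero during payment 38.

38 months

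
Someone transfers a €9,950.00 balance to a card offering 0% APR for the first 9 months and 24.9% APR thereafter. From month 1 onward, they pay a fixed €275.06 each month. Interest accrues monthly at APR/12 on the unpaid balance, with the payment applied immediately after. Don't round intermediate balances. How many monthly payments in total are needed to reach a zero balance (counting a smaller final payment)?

50 payments

Promo months 1–9 at r₀ = 0%/12 = 0; months 10+ at r₁ = 24.9%/12 = 0.02075.
After month 9 (no interest yet): B = €9,950.00 − 9·€275.06 = €7,474.46.
Then at r₁ with €275.06/mo: n₂ = −ln(1 − r₁·B/P)/ln(1+r₁) ≈ 40.40 → 41 more payments.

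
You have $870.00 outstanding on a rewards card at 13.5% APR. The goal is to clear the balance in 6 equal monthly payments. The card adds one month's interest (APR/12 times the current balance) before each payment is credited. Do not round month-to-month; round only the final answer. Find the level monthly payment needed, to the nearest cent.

$150.76

Monthly rate r = 13.5%/12 = 1.125% = 0.01125.
Level-payment amortization: P = B₀·r / (1 − (1+r)^(−n)) = 870.00·0.01125 / (1 − 1.01125^(−6)).
Denominator 1 − (1+r)^(−6) = 0.0649199481.
P = 9.7875 / 0.0649199481 ≈ 150.76.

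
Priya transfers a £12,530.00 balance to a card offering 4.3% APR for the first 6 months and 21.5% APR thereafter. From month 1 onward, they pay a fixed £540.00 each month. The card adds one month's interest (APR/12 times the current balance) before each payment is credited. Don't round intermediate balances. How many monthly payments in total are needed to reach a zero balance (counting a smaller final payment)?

Promo months 1–6 at r₀ = 4.3%/12 = 0.00358333; months 7+ at r₁ = 21.5%/12 = 0.0179167.
After month 6: iterate B ← B·(1+r₀) − £540.00 for 6 months → £9,532.66.
Then at r₁ with £540.00/mo: n₂ = −ln(1 − r₁·B/P)/ln(1+r₁) ≈ 21.41 → 22 more payments.

28 months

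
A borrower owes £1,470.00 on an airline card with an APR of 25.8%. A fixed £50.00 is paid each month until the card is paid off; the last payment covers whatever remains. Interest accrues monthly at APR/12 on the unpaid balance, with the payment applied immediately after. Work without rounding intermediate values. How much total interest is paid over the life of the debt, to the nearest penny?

Monthly rate r = 25.8%/12 = 2.15% = 0.0215.
Payoff takes n = ⌈−ln(1 − rB₀/P)/ln(1+r)⌉ = ⌈47.007⌉ = 48 payments; the last is £0.37.
Total paid = 47·£50.00 + £0.37 = £2,350.37.
Total interest = total paid − principal = £2,350.37 − £1,470.00 = £880.37.

£880.37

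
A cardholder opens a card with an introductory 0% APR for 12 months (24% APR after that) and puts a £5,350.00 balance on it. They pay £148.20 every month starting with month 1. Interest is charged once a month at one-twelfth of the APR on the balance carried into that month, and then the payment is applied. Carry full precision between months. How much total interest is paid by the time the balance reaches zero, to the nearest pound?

Promo months 1–12 at r₀ = 0%/12 = 0; months 13+ at r₁ = 24%/12 = 0.02.
After month 12 (no interest yet): B = £5,350.00 − 12·£148.20 = £3,571.60.
Then at r₁ with £148.20/mo: n₂ = −ln(1 − r₁·B/P)/ln(1+r₁) ≈ 33.22 → 34 more payments.
Total paid = 45·£148.20 + £32.34 = £6,701.34; interest = £6,701.34 − £5,350.00 = £1,351.34.

£1,351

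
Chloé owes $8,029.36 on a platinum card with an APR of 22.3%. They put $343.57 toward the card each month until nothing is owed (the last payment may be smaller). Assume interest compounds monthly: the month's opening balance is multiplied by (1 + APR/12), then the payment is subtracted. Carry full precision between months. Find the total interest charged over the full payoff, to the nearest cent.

$2,600.86

Monthly rate r = 22.3%/12 = 1.85833% = 0.0185833.
Payoff takes n = ⌈−ln(1 − rB₀/P)/ln(1+r)⌉ = ⌈30.940⌉ = 31 payments; the last is $323.12.
Total paid = 30·$343.57 + $323.12 = $10,630.22.
Total interest = total paid − principal = $10,630.22 − $8,029.36 = $2,600.86.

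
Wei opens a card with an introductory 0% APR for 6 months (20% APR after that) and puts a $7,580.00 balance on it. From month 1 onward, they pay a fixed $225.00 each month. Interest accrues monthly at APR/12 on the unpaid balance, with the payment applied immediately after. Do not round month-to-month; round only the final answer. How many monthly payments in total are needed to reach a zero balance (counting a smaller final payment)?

Promo months 1–6 at r₀ = 0%/12 = 0; months 7+ at r₁ = 20%/12 = 0.0166667.
After month 6 (no interest yet): B = $7,580.00 − 6·$225.00 = $6,230.00.
Then at r₁ with $225.00/mo: n₂ = −ln(1 − r₁·B/P)/ln(1+r₁) ≈ 37.44 → 38 more payments.

44 payments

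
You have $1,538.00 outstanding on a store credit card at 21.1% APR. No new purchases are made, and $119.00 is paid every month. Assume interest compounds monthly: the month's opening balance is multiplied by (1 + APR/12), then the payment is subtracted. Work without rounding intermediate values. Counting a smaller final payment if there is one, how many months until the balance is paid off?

15 payments

Monthly rate r = 21.1%/12 = 1.75833% = 0.0175833.
Recurrence: B ← B·(1+r) − $119.00.
Month 1: interest $27.04; balance after payment $1,446.04.
Month 2: interest $25.43; balance after payment $1,352.47.
Closed form: n = −ln(1 − rB₀/P)/ln(1+r) = −ln(0.77275)/ln(1.01758) ≈ 14.790, so the balance reaches zero during payment 15.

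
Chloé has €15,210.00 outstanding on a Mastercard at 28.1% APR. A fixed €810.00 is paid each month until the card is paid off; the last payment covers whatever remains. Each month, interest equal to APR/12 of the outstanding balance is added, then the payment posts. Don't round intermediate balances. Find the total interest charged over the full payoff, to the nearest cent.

€5,062.60

Monthly rate r = 28.1%/12 = 2.34167% = 0.0234167.
Payoff takes n = ⌈−ln(1 − rB₀/P)/ln(1+r)⌉ = ⌈25.028⌉ = 26 payments; the last is €22.60.
Total paid = 25·€810.00 + €22.60 = €20,272.60.
Total interest = total paid − principal = €20,272.60 − €15,210.00 = €5,062.60.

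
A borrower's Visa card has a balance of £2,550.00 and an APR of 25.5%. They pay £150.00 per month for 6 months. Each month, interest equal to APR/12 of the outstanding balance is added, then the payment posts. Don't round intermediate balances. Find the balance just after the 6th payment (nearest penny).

£1,943.71

Monthly rate r = 25.5%/12 = 2.125% = 0.02125.
Each month: B ← B·(1+r) − £150.00.
Month 1: interest £54.19; balance after payment £2,454.19.
Month 2: interest £52.15; balance after payment £2,356.34.
Month 3: interest £50.07; balance after payment £2,256.41.
Month 4: interest £47.95; balance after payment £2,154.36.
Month 5: interest £45.78; balance after payment £2,050.14.
Month 6: interest £43.57; balance after payment £1,943.71.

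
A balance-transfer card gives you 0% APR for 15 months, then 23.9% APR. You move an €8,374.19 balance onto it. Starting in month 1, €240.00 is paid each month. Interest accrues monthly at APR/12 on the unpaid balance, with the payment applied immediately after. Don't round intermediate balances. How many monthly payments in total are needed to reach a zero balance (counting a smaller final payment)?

Promo months 1–15 at r₀ = 0%/12 = 0; months 16+ at r₁ = 23.9%/12 = 0.0199167.
After month 15 (no interest yet): B = €8,374.19 − 15·€240.00 = €4,774.19.
Then at r₁ with €240.00/mo: n₂ = −ln(1 − r₁·B/P)/ln(1+r₁) ≈ 25.58 → 26 more payments.

41 payments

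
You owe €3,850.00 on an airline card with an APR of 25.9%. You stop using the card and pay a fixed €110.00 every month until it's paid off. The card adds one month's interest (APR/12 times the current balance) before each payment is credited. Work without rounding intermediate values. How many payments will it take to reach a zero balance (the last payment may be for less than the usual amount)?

Monthly rate r = 25.9%/12 = 2.15833% = 0.0215833.
Recurrence: B ← B·(1+r) − €110.00.
Month 1: interest €83.10; balance after payment €3,823.10.
Month 2: interest €82.52; balance after payment €3,795.61.
Closed form: n = −ln(1 − rB₀/P)/ln(1+r) = −ln(0.24458)/ln(1.02158) ≈ 65.946, so the balance reaches zero during payment 66.

66 payments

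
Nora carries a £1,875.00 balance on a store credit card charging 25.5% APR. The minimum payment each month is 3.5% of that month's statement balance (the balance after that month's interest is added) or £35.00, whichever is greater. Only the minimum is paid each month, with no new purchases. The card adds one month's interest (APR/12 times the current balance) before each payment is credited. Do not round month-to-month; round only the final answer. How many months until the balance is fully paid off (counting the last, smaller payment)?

Monthly rate r = 25.5%/12 = 2.125% = 0.02125.
While 3.5% of the post-interest balance exceeds £35.00, each month B ← (B·(1+r))·(1 − 0.035), i.e. B shrinks by the factor (1+r)·0.965 = 0.98551.
This holds for months 1–45. Entering month 46 the balance is £972.02; 3.5% of the post-interest balance is now below £35.00, so the flat £35.00 minimum applies from here.
From month 46 a fixed £35.00 at rate r clears £972.02 in 43 more payments. Total: 45 + 43 = 88 months.

88 months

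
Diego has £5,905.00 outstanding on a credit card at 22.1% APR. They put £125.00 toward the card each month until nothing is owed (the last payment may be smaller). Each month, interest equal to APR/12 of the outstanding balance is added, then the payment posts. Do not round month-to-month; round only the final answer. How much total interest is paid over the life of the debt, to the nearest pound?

Monthly rate r = 22.1%/12 = 1.84167% = 0.0184167.
Payoff takes n = ⌈−ln(1 − rB₀/P)/ln(1+r)⌉ = ⌈111.800⌉ = 112 payments; the last is £100.14.
Total paid = 111·£125.00 + £100.14 = £13,975.14.
Total interest = total paid − principal = £13,975.14 − £5,905.00 = £8,070.14.

£8,070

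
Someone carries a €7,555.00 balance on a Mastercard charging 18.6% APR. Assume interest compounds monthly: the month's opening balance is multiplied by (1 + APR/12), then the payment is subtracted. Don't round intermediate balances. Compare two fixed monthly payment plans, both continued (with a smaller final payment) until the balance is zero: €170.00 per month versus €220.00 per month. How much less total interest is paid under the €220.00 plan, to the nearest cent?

€2,033.92

Monthly rate r = 18.6%/12 = 1.55% = 0.0155.
At €170.00/mo: n = ⌈−ln(1 − rB₀/P)/ln(1+r)⌉ = 76 payments (last €153.30); total interest = total paid − €7,555.00 = €5,348.30.
At €220.00/mo: 50 payments (last €89.38); total interest €3,314.38.
Interest saved = €5,348.30 − €3,314.38 = €2,033.92.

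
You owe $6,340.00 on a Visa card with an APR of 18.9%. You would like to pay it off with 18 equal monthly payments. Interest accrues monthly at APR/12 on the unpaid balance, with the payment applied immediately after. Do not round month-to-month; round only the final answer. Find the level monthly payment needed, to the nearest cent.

Monthly rate r = 18.9%/12 = 1.575% = 0.01575.
Level-payment amortization: P = B₀·r / (1 − (1+r)^(−n)) = 6340.00·0.01575 / (1 − 1.01575^(−18)).
Denominator 1 − (1+r)^(−18) = 0.245191048.
P = 99.855 / 0.245191048 ≈ 407.25.

$407.25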